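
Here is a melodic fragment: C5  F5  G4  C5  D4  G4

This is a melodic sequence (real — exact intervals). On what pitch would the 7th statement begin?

F#2

With a 2-note motive the entries are C5, G4, D4, each down a 4th from the previous.
Continuing: A3 → E3 → B2 → F#2. Statement 7 starts on F#2.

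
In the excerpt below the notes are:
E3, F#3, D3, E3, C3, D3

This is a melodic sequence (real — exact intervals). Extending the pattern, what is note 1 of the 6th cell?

Gb2

Grouping in 2s, the 1st note of each cell is E3, D3, C3.
Carrying that down a 2nd forward: Bb2 → Ab2 → Gb2.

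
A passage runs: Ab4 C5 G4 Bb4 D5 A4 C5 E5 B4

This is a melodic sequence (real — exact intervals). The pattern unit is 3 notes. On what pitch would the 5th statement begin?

Taking 3-note groups, the heads are Ab4, Bb4, C5: the pattern moves up a 2nd.
Continuing: D5 → E5. Statement 5 starts on E5.

E5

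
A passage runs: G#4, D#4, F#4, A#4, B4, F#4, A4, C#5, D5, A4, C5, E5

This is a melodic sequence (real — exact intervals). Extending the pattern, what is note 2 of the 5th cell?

Eb5

Grouping in 4s, the 2nd note of each cell is D#4, F#4, A4.
Carrying that up a 3rd forward: C5 → Eb5.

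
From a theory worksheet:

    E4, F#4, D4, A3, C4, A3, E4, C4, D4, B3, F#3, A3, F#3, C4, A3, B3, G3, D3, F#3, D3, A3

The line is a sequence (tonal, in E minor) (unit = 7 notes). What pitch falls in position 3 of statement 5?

C3

With 7-note cells, note 3 of each statement runs D4, B3, G3.
Each moves down a 3rd. Continuing: E3 → C3.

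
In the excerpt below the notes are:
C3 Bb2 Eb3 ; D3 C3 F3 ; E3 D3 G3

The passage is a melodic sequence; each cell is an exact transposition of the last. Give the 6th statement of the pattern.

With a 3-note motive the entries are C3, D3, E3, each up a 2nd from the previous.
Continuing the starts: F#3 → G#3 → A#3.
From A#3 the exact shape gives A#3 G#3 C#4.

A#3 G#3 C#4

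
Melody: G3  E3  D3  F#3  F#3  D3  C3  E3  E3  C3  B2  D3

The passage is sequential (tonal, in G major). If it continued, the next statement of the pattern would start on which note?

D3

With a 4-note motive the entries are G3, F#3, E3, each down a 2nd from the previous.
The next head, down a 2nd from E3, is D3.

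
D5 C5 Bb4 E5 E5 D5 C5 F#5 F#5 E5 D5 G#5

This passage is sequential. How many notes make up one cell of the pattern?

4

There are 12 notes; a 4-note unit gives 3 cells:
D5 C5 Bb4 E5 | E5 D5 C5 F#5 | F#5 E5 D5 G#5
Each cell is the previous one up a 2nd — so the unit is 4 notes.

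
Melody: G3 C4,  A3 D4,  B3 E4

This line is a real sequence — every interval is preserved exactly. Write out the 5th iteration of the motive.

Taking 2-note groups, the heads are G3, A3, B3: the pattern moves up a 2nd.
Extending up a 2nd: C#4 → D#4.
So cell 5 is D#4 G#4.

D#4 G#4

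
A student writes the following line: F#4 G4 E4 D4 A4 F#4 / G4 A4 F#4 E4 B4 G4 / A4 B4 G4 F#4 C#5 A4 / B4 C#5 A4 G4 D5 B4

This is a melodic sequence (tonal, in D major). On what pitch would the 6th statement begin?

Unit = 6 notes; the statements start on F#4, G4, A4, B4, moving up a 2nd each time.
Extending the heads up a 2nd: C#5 → D5.

D5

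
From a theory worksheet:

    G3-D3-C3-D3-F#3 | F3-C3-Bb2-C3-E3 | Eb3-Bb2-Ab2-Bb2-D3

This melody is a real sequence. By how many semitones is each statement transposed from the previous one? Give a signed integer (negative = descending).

-2

Taking 5-note groups, the heads are G3, F3, Eb3: the pattern moves down a 2nd.
G3 to F3 spans -2 semitones.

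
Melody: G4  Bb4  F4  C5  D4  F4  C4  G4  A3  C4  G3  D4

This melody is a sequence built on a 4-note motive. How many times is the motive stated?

3

12 notes in groups of 4 gives 12/4 = 3 statements.
Starts: G4, D4, A3 — each down a 4th.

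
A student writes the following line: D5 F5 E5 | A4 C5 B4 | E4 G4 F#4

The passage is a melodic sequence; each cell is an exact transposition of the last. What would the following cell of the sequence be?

B3 D4 C#4

The 3-note cells begin on D5, A4, E4 — each down a 4th from the last.
So cell 4 is B3 D4 C#4.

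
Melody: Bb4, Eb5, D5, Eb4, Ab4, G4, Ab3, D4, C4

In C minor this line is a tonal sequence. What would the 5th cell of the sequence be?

The 3-note cells begin on Bb4, Eb4, Ab3 — each down a 5th from the last.
Continuing the starts: D3 → G2.
From G2 the diatonic shape gives G2 C3 Bb2.

G2 C3 Bb2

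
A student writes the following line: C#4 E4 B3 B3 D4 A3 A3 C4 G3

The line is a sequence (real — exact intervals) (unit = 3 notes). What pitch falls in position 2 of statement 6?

Gb3

Grouping in 3s, the 2nd note of each cell is E4, D4, C4.
Extending down a 2nd: Bb3 → Ab3 → Gb3.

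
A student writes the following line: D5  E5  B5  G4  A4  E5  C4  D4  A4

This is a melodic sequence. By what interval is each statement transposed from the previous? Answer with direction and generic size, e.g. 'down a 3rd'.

With a 3-note motive the entries are D5, G4, C4, each down a 5th from the previous.
From D5 to G4: down a 5th.

down a 5th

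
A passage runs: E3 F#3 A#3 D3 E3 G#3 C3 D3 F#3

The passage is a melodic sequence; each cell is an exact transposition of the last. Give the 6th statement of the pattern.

Unit = 3 notes; the statements start on E3, D3, C3, moving down a 2nd each time.
Continuing the starts: Bb2 → Ab2 → Gb2.
Statement 6 starts on Gb2 and keeps the same exact contour: Gb2 Ab2 C3.

Gb2 Ab2 C3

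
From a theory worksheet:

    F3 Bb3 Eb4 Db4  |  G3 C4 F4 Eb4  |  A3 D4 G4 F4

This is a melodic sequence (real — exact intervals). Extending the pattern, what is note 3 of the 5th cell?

B4

With 4-note cells, note 3 of each statement runs Eb4, F4, G4.
Extending up a 2nd: A4 → B4.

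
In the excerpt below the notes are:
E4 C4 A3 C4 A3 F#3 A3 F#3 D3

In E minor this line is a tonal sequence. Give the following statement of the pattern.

With a 3-note motive the entries are E4, C4, A3, each down a 3rd from the previous.
From F#3 the diatonic shape gives F#3 D3 B2.

F#3 D3 B2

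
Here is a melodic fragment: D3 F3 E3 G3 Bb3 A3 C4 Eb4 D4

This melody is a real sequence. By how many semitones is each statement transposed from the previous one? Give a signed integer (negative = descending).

The 3-note cells begin on D3, G3, C4 — each up a 4th from the last.
D3 to G3 spans +5 semitones.

5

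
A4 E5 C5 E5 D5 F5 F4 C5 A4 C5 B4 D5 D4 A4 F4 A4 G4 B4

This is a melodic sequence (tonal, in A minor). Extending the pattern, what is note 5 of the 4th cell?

E4

With 6-note cells, note 5 of each statement runs D5, B4, G4.
One more down a 3rd gives E4.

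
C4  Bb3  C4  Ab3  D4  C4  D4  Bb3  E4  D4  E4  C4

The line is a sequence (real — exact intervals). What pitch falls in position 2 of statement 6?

Grouping in 4s, the 2nd note of each cell is Bb3, C4, D4.
Each moves up a 2nd. Continuing: E4 → F#4 → G#4.

G#4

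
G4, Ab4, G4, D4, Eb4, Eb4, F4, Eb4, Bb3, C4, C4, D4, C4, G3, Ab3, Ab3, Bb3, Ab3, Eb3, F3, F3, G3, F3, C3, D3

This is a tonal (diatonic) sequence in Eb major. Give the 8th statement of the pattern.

G2 Ab2 G2 D2 Eb2

Unit = 5 notes; the statements start on G4, Eb4, C4, Ab3, F3, moving down a 3rd each time.
Continuing the starts: D3 → Bb2 → G2.
So cell 8 is G2 Ab2 G2 D2 Eb2.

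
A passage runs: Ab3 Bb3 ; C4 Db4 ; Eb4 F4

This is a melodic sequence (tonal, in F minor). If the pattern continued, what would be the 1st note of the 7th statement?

With 2-note cells, note 1 of each statement runs Ab3, C4, Eb4.
Each moves up a 3rd. Continuing: G4 → Bb4 → Db5 → F5.

F5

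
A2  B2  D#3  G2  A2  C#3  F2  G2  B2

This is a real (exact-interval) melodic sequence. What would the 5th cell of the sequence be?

Db2 Eb2 G2

With a 3-note motive the entries are A2, G2, F2, each down a 2nd from the previous.
Extending down a 2nd: Eb2 → Db2.
Statement 5 starts on Db2 and keeps the same exact contour: Db2 Eb2 G2.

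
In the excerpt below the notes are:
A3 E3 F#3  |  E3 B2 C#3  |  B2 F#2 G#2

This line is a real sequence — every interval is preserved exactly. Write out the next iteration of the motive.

F#2 C#2 D#2

The 3-note cells begin on A3, E3, B2 — each down a 4th from the last.
So cell 4 is F#2 C#2 D#2.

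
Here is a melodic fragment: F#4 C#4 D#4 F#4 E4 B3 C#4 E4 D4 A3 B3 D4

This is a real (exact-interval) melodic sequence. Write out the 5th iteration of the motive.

Bb3 F3 G3 Bb3

Taking 4-note groups, the heads are F#4, E4, D4: the pattern moves down a 2nd.
Carrying on: C4 → Bb3.
So cell 5 is Bb3 F3 G3 Bb3.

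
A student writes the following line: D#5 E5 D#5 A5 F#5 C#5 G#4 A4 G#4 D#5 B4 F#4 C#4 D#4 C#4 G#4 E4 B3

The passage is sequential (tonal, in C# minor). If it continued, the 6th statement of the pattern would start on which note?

E2

Taking 6-note groups, the heads are D#5, G#4, C#4: the pattern moves down a 5th.
Extending the heads down a 5th: F#3 → B2 → E2.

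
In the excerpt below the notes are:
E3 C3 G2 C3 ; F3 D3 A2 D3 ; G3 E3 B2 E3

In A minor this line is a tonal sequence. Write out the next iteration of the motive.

Taking 4-note groups, the heads are E3, F3, G3: the pattern moves up a 2nd.
Statement 4 starts on A3 and keeps the same diatonic contour: A3 F3 C3 F3.

A3 F3 C3 F3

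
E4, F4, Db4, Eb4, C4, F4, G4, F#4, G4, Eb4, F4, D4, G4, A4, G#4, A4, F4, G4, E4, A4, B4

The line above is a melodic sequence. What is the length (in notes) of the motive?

7

21 notes total. Splitting into 3 groups of 7:
E4 F4 Db4 Eb4 C4 F4 G4 | F#4 G4 Eb4 F4 D4 G4 A4 | G#4 A4 F4 G4 E4 A4 B4
Every group is a transposition up a 2nd of the one before; no shorter unit works.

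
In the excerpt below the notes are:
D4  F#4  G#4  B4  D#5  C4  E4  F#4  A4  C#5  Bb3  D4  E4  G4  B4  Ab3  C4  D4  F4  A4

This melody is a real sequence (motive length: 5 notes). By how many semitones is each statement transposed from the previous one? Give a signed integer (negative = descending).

The 5-note cells begin on D4, C4, Bb3, Ab3 — each down a 2nd from the last.
Counting half-steps from D4 to C4: -2.

-2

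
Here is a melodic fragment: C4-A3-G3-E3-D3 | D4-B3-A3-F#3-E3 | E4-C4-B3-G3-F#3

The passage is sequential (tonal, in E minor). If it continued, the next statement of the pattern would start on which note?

F#4

Unit = 5 notes; the statements start on C4, D4, E4, moving up a 2nd each time.
The next head, up a 2nd from E4, is F#4.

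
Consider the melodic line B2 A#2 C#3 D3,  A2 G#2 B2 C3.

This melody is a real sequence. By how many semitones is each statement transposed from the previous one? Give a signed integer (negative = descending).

-2

Unit = 4 notes; the statements start on B2, A2, moving down a 2nd each time.
B2 to A2 spans -2 semitones.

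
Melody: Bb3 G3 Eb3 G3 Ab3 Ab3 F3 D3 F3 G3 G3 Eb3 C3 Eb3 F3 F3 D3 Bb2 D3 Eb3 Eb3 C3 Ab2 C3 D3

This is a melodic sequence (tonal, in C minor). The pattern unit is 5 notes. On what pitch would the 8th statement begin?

Taking 5-note groups, the heads are Bb3, Ab3, G3, F3, Eb3: the pattern moves down a 2nd.
Continuing: D3 → C3 → Bb2. Statement 8 starts on Bb2.

Bb2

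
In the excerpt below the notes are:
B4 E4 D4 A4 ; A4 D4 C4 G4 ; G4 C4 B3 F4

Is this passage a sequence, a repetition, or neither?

sequence

Each 4-note cell is the previous one transposed down a 2nd.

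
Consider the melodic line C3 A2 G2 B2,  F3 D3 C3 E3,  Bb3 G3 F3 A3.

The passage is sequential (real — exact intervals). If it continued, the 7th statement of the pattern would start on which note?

Gb5

The 4-note cells begin on C3, F3, Bb3 — each up a 4th from the last.
Extending the heads up a 4th: Eb4 → Ab4 → Db5 → Gb5.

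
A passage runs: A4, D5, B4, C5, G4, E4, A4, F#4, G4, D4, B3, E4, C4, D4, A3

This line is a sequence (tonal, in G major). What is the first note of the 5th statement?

C3

Unit = 5 notes; the statements start on A4, E4, B3, moving down a 4th each time.
Extending the heads down a 4th: F#3 → C3.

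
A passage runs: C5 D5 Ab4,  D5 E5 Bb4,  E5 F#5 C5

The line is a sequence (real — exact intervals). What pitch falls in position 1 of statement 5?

Grouping in 3s, the 1st note of each cell is C5, D5, E5.
Extending up a 2nd: F#5 → G#5.

G#5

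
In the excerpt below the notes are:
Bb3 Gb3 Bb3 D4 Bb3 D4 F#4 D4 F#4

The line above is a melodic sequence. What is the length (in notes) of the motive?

There are 9 notes; a 3-note unit gives 3 cells:
Bb3 Gb3 Bb3 | D4 Bb3 D4 | F#4 D4 F#4
Each cell is the previous one up a 3rd — so the unit is 3 notes.

3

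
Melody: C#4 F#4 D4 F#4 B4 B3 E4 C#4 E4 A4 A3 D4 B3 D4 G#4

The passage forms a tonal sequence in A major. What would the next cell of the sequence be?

G#3 C#4 A3 C#4 F#4

The 5-note cells begin on C#4, B3, A3 — each down a 2nd from the last.
From G#3 the diatonic shape gives G#3 C#4 A3 C#4 F#4.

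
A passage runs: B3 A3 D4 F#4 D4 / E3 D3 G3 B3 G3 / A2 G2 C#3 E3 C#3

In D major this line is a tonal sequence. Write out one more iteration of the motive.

D2 C#2 F#2 A2 F#2

Taking 5-note groups, the heads are B3, E3, A2: the pattern moves down a 5th.
From D2 the diatonic shape gives D2 C#2 F#2 A2 F#2.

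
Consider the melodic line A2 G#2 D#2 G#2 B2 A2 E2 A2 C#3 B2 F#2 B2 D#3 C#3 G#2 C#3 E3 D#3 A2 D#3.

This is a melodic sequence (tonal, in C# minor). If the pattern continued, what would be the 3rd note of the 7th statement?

The unit is 4 notes. Position-3 pitches of the 5 shown cells: D#2, E2, F#2, G#2, A2.
Each moves up a 2nd. Continuing: B2 → C#3.

C#3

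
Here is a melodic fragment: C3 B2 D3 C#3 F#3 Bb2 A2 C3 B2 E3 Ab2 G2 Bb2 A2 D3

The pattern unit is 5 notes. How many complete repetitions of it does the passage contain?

3

15 notes in groups of 5 gives 15/5 = 3 statements.
Starts: C3, Bb2, Ab2 — each down a 2nd.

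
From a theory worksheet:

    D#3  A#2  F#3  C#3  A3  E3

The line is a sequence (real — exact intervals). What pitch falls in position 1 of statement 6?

Gb4

Grouping in 2s, the 1st note of each cell is D#3, F#3, A3.
Each moves up a 3rd. Continuing: C4 → Eb4 → Gb4.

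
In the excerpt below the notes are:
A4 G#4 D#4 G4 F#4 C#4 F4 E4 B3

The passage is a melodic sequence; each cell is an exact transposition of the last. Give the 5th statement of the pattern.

The 3-note cells begin on A4, G4, F4 — each down a 2nd from the last.
Extending down a 2nd: Eb4 → Db4.
From Db4 the exact shape gives Db4 C4 G3.

Db4 C4 G3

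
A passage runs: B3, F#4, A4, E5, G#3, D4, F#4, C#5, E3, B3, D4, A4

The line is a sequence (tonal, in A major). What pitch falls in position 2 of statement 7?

Grouping in 4s, the 2nd note of each cell is F#4, D4, B3.
Extending down a 3rd: G#3 → E3 → C#3 → A2.

A2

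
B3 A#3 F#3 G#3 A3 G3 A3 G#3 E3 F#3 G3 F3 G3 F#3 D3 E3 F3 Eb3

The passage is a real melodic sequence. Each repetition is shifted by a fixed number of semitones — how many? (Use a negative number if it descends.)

Unit = 6 notes; the statements start on B3, A3, G3, moving down a 2nd each time.
Counting half-steps from B3 to A3: -2.

-2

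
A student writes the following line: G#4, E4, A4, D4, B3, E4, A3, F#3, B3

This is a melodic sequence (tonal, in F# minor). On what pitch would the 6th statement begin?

F#2

Taking 3-note groups, the heads are G#4, D4, A3: the pattern moves down a 4th.
Continuing: E3 → B2 → F#2. Statement 6 starts on F#2.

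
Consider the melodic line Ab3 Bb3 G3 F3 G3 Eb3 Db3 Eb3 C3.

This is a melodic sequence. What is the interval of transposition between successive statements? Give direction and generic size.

down a 3rd

With a 3-note motive the entries are Ab3, F3, Db3, each down a 3rd from the previous.
Ab3 to F3 is down a 3rd.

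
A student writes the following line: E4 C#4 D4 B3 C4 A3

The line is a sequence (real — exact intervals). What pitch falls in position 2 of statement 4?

G3

Grouping in 2s, the 2nd note of each cell is C#4, B3, A3.
From A3, down a 2nd gives G3.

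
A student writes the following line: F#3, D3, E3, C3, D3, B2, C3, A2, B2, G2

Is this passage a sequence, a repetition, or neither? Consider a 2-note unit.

sequence

Each 2-note cell is the previous one transposed down a 2nd.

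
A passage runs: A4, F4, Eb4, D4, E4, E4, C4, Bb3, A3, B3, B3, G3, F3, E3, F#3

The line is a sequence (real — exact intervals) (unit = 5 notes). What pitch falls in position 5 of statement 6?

The unit is 5 notes. Position-5 pitches of the 3 shown cells: E4, B3, F#3.
Each moves down a 4th. Continuing: C#3 → G#2 → D#2.

D#2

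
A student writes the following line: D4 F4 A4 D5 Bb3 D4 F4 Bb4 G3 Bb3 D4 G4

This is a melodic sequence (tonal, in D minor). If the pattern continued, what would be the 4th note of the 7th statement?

The unit is 4 notes. Position-4 pitches of the 3 shown cells: D5, Bb4, G4.
Each moves down a 3rd. Continuing: E4 → C4 → A3 → F3.

F3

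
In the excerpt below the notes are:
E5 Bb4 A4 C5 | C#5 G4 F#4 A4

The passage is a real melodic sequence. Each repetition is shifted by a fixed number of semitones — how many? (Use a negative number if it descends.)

Taking 4-note groups, the heads are E5, C#5: the pattern moves down a 3rd.
Counting half-steps from E5 to C#5: -3.

-3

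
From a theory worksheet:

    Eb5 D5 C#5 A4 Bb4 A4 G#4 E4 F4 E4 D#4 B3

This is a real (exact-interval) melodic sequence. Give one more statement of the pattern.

With a 4-note motive the entries are Eb5, Bb4, F4, each down a 4th from the previous.
So cell 4 is C4 B3 A#3 F#3.

C4 B3 A#3 F#3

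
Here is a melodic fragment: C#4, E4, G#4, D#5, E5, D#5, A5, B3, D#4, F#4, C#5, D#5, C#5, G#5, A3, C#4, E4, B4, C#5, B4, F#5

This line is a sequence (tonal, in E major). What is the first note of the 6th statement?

Taking 7-note groups, the heads are C#4, B3, A3: the pattern moves down a 2nd.
Continuing: G#3 → F#3 → E3. Statement 6 starts on E3.

E3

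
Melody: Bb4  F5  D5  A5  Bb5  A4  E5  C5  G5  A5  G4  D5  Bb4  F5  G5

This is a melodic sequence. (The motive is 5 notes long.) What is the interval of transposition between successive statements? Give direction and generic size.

Unit = 5 notes; the statements start on Bb4, A4, G4, moving down a 2nd each time.
Bb4 to A4 is down a 2nd.

down a 2nd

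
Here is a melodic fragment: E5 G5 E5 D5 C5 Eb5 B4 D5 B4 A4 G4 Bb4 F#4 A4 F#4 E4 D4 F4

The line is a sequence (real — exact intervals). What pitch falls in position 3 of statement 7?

The unit is 6 notes. Position-3 pitches of the 3 shown cells: E5, B4, F#4.
Extending down a 4th: C#4 → G#3 → D#3 → A#2.

A#2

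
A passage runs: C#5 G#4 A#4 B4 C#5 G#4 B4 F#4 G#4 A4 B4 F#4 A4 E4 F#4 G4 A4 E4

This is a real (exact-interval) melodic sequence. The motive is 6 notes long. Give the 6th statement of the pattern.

Eb4 Bb3 C4 Db4 Eb4 Bb3

The 6-note cells begin on C#5, B4, A4 — each down a 2nd from the last.
Extending down a 2nd: G4 → F4 → Eb4.
Statement 6 starts on Eb4 and keeps the same exact contour: Eb4 Bb3 C4 Db4 Eb4 Bb3.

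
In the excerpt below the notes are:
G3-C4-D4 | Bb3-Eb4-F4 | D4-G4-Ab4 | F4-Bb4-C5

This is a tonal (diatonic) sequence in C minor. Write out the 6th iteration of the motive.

C5 F5 G5

Unit = 3 notes; the statements start on G3, Bb3, D4, F4, moving up a 3rd each time.
Carrying on: Ab4 → C5.
So cell 6 is C5 F5 G5.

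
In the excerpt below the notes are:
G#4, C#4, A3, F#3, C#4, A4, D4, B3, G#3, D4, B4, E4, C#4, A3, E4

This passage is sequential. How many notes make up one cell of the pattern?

Try groups of 5 (3 cells in 15 notes):
G#4 C#4 A3 F#3 C#4 | A4 D4 B3 G#3 D4 | B4 E4 C#4 A3 E4
That's a consistent up a 2nd shift per cell, and no other grouping gives one.

5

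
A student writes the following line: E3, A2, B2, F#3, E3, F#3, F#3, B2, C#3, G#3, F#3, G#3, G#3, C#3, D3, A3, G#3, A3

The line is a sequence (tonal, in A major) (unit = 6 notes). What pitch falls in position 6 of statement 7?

The unit is 6 notes. Position-6 pitches of the 3 shown cells: F#3, G#3, A3.
Carrying that up a 2nd forward: B3 → C#4 → D4 → E4.

E4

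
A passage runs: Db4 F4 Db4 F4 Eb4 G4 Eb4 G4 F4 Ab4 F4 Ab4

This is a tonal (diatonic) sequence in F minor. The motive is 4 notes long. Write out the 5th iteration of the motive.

Ab4 C5 Ab4 C5

Unit = 4 notes; the statements start on Db4, Eb4, F4, moving up a 2nd each time.
Carrying on: G4 → Ab4.
So cell 5 is Ab4 C5 Ab4 C5.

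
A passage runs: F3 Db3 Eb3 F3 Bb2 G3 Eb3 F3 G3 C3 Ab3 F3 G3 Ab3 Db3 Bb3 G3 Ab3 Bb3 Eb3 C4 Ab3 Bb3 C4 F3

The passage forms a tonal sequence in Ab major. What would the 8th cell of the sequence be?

F4 Db4 Eb4 F4 Bb3

Unit = 5 notes; the statements start on F3, G3, Ab3, Bb3, C4, moving up a 2nd each time.
Extending up a 2nd: Db4 → Eb4 → F4.
So cell 8 is F4 Db4 Eb4 F4 Bb3.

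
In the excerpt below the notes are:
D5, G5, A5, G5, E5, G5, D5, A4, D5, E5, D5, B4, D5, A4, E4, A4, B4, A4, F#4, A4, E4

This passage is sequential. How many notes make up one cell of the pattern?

There are 21 notes; a 7-note unit gives 3 cells:
D5 G5 A5 G5 E5 G5 D5 | A4 D5 E5 D5 B4 D5 A4 | E4 A4 B4 A4 F#4 A4 E4
That's a consistent down a 4th shift per cell, and no other grouping gives one.

7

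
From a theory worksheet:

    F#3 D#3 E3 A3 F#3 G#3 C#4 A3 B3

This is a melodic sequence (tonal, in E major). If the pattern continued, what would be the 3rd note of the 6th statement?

With 3-note cells, note 3 of each statement runs E3, G#3, B3.
Carrying that up a 3rd forward: D#4 → F#4 → A4.

A4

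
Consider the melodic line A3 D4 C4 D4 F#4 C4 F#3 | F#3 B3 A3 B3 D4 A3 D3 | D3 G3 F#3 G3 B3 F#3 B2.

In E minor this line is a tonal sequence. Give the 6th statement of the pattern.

E2 A2 G2 A2 C3 G2 C2

The 7-note cells begin on A3, F#3, D3 — each down a 3rd from the last.
Carrying on: B2 → G2 → E2.
Statement 6 starts on E2 and keeps the same diatonic contour: E2 A2 G2 A2 C3 G2 C2.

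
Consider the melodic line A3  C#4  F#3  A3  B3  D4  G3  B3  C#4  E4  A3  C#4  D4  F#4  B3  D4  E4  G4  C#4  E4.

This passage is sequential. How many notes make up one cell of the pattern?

4

There are 20 notes; a 4-note unit gives 5 cells:
A3 C#4 F#3 A3 | B3 D4 G3 B3 | C#4 E4 A3 C#4 | D4 F#4 B3 D4 | E4 G4 C#4 E4
Each cell is the previous one up a 2nd — so the unit is 4 notes.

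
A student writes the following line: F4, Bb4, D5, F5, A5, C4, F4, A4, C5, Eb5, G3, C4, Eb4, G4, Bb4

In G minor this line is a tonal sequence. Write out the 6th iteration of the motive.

Unit = 5 notes; the statements start on F4, C4, G3, moving down a 4th each time.
Extending down a 4th: D3 → A2 → Eb2.
Statement 6 starts on Eb2 and keeps the same diatonic contour: Eb2 A2 C3 Eb3 G3.

Eb2 A2 C3 Eb3 G3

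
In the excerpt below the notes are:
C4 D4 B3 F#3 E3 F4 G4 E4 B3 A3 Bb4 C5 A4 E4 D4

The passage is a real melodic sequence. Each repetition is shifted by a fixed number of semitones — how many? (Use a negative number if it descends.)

Taking 5-note groups, the heads are C4, F4, Bb4: the pattern moves up a 4th.
C4→F4 is 65 − 60 = 5 semitones.

5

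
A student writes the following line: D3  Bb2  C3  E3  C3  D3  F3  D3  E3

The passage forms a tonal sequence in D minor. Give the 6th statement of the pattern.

Bb3 G3 A3

The 3-note cells begin on D3, E3, F3 — each up a 2nd from the last.
Carrying on: G3 → A3 → Bb3.
So cell 6 is Bb3 G3 A3.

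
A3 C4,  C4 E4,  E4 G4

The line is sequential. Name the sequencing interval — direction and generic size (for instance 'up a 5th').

The 2-note cells begin on A3, C4, E4 — each up a 3rd from the last.
From A3 to C4: up a 3rd.

up a 3rd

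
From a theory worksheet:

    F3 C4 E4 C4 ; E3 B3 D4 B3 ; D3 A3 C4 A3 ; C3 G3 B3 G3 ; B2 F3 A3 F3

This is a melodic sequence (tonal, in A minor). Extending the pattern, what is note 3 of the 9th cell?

Grouping in 4s, the 3rd note of each cell is E4, D4, C4, B3, A3.
Extending down a 2nd: G3 → F3 → E3 → D3.

D3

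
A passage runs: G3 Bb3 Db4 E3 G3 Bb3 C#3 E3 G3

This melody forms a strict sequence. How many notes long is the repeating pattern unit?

3

9 notes total. Splitting into 3 groups of 3:
G3 Bb3 Db4 | E3 G3 Bb3 | C#3 E3 G3
That's a consistent down a 3rd shift per cell, and no other grouping gives one.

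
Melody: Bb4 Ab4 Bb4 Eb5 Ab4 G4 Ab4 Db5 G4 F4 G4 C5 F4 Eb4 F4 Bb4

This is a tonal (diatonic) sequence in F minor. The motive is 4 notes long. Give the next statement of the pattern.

Unit = 4 notes; the statements start on Bb4, Ab4, G4, F4, moving down a 2nd each time.
From Eb4 the diatonic shape gives Eb4 Db4 Eb4 Ab4.

Eb4 Db4 Eb4 Ab4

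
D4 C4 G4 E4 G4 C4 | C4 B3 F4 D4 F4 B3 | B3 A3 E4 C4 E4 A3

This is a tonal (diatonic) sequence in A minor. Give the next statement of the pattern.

A3 G3 D4 B3 D4 G3

With a 6-note motive the entries are D4, C4, B3, each down a 2nd from the previous.
Statement 4 starts on A3 and keeps the same diatonic contour: A3 G3 D4 B3 D4 G3.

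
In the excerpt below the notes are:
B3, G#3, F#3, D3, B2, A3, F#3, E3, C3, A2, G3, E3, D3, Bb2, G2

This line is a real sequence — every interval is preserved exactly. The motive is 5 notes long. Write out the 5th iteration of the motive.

With a 5-note motive the entries are B3, A3, G3, each down a 2nd from the previous.
Carrying on: F3 → Eb3.
Statement 5 starts on Eb3 and keeps the same exact contour: Eb3 C3 Bb2 Gb2 Eb2.

Eb3 C3 Bb2 Gb2 Eb2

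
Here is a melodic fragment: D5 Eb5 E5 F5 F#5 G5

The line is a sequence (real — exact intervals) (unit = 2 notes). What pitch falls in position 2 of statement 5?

B5

With 2-note cells, note 2 of each statement runs Eb5, F5, G5.
Extending up a 2nd: A5 → B5.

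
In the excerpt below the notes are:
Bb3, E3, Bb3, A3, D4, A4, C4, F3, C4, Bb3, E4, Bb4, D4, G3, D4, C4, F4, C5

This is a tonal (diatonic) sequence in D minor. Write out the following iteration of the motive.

Unit = 6 notes; the statements start on Bb3, C4, D4, moving up a 2nd each time.
So cell 4 is E4 A3 E4 D4 G4 D5.

E4 A3 E4 D4 G4 D5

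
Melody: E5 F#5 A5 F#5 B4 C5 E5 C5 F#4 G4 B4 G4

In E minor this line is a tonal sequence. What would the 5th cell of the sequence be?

G3 A3 C4 A3

The 4-note cells begin on E5, B4, F#4 — each down a 4th from the last.
Extending down a 4th: C4 → G3.
So cell 5 is G3 A3 C4 A3.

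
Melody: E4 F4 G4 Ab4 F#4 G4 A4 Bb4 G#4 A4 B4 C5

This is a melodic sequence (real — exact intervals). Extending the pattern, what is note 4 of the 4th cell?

D5

The unit is 4 notes. Position-4 pitches of the 3 shown cells: Ab4, Bb4, C5.
Each moves up a 2nd; the next is D5.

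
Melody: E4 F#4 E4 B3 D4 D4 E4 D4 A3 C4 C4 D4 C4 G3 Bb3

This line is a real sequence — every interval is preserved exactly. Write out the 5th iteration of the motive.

Taking 5-note groups, the heads are E4, D4, C4: the pattern moves down a 2nd.
Extending down a 2nd: Bb3 → Ab3.
So cell 5 is Ab3 Bb3 Ab3 Eb3 Gb3.

Ab3 Bb3 Ab3 Eb3 Gb3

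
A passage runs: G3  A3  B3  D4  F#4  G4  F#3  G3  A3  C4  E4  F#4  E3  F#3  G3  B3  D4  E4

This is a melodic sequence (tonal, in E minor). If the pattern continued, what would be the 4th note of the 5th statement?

The unit is 6 notes. Position-4 pitches of the 3 shown cells: D4, C4, B3.
Extending down a 2nd: A3 → G3.

G3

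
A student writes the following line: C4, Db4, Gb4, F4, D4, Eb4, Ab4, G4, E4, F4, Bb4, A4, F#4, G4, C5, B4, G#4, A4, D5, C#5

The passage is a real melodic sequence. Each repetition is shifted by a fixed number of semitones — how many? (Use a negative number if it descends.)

Unit = 4 notes; the statements start on C4, D4, E4, F#4, G#4, moving up a 2nd each time.
C4→D4 is 62 − 60 = 2 semitones.

2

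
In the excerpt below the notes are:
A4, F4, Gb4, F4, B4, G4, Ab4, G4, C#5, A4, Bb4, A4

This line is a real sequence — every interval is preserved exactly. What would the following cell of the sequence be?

Unit = 4 notes; the statements start on A4, B4, C#5, moving up a 2nd each time.
Statement 4 starts on D#5 and keeps the same exact contour: D#5 B4 C5 B4.

D#5 B4 C5 B4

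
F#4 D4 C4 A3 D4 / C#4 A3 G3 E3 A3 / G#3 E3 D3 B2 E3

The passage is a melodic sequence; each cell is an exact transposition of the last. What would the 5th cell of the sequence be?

Taking 5-note groups, the heads are F#4, C#4, G#3: the pattern moves down a 4th.
Carrying on: D#3 → A#2.
So cell 5 is A#2 F#2 E2 C#2 F#2.

A#2 F#2 E2 C#2 F#2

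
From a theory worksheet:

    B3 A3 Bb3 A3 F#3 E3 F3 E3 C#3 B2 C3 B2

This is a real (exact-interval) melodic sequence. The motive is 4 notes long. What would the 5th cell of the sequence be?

D#2 C#2 D2 C#2

Unit = 4 notes; the statements start on B3, F#3, C#3, moving down a 4th each time.
Extending down a 4th: G#2 → D#2.
Statement 5 starts on D#2 and keeps the same exact contour: D#2 C#2 D2 C#2.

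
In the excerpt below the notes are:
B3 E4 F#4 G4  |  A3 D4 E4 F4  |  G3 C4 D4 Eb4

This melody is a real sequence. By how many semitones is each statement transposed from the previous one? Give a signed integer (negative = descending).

Unit = 4 notes; the statements start on B3, A3, G3, moving down a 2nd each time.
Counting half-steps from B3 to A3: -2.

-2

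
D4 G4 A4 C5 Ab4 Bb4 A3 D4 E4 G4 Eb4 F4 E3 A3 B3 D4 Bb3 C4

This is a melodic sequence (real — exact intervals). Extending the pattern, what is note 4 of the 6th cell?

Grouping in 6s, the 4th note of each cell is C5, G4, D4.
Extending down a 4th: A3 → E3 → B2.

B2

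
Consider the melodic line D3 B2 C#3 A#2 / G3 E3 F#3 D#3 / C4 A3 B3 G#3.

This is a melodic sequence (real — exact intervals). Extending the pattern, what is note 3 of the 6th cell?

With 4-note cells, note 3 of each statement runs C#3, F#3, B3.
Carrying that up a 4th forward: E4 → A4 → D5.

D5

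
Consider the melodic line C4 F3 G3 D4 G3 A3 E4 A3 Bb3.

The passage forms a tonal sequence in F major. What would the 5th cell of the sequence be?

With a 3-note motive the entries are C4, D4, E4, each up a 2nd from the previous.
Carrying on: F4 → G4.
From G4 the diatonic shape gives G4 C4 D4.

G4 C4 D4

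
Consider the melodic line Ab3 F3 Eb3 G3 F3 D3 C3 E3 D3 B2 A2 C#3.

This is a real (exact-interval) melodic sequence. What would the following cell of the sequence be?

Unit = 4 notes; the statements start on Ab3, F3, D3, moving down a 3rd each time.
So cell 4 is B2 G#2 F#2 A#2.

B2 G#2 F#2 A#2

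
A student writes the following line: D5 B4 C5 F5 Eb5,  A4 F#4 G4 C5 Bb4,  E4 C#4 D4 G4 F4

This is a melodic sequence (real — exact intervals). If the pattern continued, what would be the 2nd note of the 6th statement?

A#2

With 5-note cells, note 2 of each statement runs B4, F#4, C#4.
Carrying that down a 4th forward: G#3 → D#3 → A#2.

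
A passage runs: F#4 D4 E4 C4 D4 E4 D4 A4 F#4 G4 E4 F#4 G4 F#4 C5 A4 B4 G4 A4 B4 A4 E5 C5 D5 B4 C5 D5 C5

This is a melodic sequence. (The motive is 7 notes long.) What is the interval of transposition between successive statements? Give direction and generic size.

up a 3rd

The 7-note cells begin on F#4, A4, C5, E5 — each up a 3rd from the last.
F#4 to A4 is up a 3rd.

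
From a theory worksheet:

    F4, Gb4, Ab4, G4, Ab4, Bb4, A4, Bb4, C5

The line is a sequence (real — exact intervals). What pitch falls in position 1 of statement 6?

Grouping in 3s, the 1st note of each cell is F4, G4, A4.
Each moves up a 2nd. Continuing: B4 → C#5 → D#5.

D#5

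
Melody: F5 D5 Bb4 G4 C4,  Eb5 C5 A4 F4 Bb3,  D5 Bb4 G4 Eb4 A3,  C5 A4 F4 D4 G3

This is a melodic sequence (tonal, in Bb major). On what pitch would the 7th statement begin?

The 5-note cells begin on F5, Eb5, D5, C5 — each down a 2nd from the last.
Continuing: Bb4 → A4 → G4. Statement 7 starts on G4.

G4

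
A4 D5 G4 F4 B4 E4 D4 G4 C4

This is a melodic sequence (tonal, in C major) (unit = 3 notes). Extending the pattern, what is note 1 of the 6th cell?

Grouping in 3s, the 1st note of each cell is A4, F4, D4.
Each moves down a 3rd. Continuing: B3 → G3 → E3.

E3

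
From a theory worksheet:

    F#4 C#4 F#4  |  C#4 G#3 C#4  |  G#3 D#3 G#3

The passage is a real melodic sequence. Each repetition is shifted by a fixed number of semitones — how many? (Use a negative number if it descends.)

-5

With a 3-note motive the entries are F#4, C#4, G#3, each down a 4th from the previous.
F#4 to C#4 spans -5 semitones.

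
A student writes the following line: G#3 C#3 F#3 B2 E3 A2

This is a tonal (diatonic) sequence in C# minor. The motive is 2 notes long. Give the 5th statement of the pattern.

With a 2-note motive the entries are G#3, F#3, E3, each down a 2nd from the previous.
Carrying on: D#3 → C#3.
From C#3 the diatonic shape gives C#3 F#2.

C#3 F#2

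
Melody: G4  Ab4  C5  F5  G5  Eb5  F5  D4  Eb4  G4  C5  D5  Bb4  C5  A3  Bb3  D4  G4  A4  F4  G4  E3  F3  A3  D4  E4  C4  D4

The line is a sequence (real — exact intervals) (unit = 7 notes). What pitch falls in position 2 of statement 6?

With 7-note cells, note 2 of each statement runs Ab4, Eb4, Bb3, F3.
Carrying that down a 4th forward: C3 → G2.

G2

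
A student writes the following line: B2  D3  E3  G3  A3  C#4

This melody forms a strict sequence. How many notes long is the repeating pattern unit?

2

Try groups of 2 (3 cells in 6 notes):
B2 D3 | E3 G3 | A3 C#4
That's a consistent up a 4th shift per cell, and no other grouping gives one.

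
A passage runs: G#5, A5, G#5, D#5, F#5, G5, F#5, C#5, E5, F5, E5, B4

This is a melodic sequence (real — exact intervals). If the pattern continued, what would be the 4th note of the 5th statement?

The unit is 4 notes. Position-4 pitches of the 3 shown cells: D#5, C#5, B4.
Each moves down a 2nd. Continuing: A4 → G4.

G4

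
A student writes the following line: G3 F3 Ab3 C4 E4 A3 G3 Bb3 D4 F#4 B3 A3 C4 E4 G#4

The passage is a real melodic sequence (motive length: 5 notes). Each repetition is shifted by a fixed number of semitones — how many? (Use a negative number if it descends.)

With a 5-note motive the entries are G3, A3, B3, each up a 2nd from the previous.
G3 to A3 spans +2 semitones.

2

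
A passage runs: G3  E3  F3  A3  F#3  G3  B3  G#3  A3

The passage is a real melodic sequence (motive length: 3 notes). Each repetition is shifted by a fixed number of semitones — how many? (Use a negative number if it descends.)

Unit = 3 notes; the statements start on G3, A3, B3, moving up a 2nd each time.
G3→A3 is 57 − 55 = 2 semitones.

2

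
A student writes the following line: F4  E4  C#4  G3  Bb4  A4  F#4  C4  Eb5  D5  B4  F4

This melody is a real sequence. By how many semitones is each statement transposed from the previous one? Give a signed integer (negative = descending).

5

The 4-note cells begin on F4, Bb4, Eb5 — each up a 4th from the last.
F4→Bb4 is 70 − 65 = 5 semitones.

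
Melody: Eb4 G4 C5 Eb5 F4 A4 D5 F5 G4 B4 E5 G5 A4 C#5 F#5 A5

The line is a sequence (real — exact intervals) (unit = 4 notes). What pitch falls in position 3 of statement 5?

G#5

Grouping in 4s, the 3rd note of each cell is C5, D5, E5, F#5.
One more up a 2nd gives G#5.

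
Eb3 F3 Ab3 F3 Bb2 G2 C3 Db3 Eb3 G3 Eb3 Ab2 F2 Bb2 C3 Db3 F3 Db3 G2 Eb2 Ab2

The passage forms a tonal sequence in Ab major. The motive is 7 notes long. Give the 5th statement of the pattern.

Ab2 Bb2 Db3 Bb2 Eb2 C2 F2

With a 7-note motive the entries are Eb3, Db3, C3, each down a 2nd from the previous.
Extending down a 2nd: Bb2 → Ab2.
So cell 5 is Ab2 Bb2 Db3 Bb2 Eb2 C2 F2.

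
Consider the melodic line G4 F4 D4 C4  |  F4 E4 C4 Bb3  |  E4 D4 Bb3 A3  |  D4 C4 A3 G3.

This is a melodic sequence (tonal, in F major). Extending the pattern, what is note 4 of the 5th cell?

F3

Grouping in 4s, the 4th note of each cell is C4, Bb3, A3, G3.
From G3, down a 2nd gives F3.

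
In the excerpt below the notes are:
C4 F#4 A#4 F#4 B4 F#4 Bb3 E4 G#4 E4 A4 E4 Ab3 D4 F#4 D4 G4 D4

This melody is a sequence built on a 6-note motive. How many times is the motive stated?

18 notes in groups of 6 gives 18/6 = 3 statements.
Starts: C4, Bb3, Ab3 — each down a 2nd.

3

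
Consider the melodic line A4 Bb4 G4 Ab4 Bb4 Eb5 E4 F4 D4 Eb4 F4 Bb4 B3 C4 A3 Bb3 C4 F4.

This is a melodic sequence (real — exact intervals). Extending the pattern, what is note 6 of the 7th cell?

The unit is 6 notes. Position-6 pitches of the 3 shown cells: Eb5, Bb4, F4.
Each moves down a 4th. Continuing: C4 → G3 → D3 → A2.

A2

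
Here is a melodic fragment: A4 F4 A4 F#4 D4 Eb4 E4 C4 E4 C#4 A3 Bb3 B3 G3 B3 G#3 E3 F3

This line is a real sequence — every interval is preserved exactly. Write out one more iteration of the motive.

F#3 D3 F#3 D#3 B2 C3

Unit = 6 notes; the statements start on A4, E4, B3, moving down a 4th each time.
Statement 4 starts on F#3 and keeps the same exact contour: F#3 D3 F#3 D#3 B2 C3.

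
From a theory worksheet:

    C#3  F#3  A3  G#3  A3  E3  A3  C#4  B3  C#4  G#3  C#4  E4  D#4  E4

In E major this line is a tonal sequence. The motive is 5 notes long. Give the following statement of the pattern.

Unit = 5 notes; the statements start on C#3, E3, G#3, moving up a 3rd each time.
Statement 4 starts on B3 and keeps the same diatonic contour: B3 E4 G#4 F#4 G#4.

B3 E4 G#4 F#4 G#4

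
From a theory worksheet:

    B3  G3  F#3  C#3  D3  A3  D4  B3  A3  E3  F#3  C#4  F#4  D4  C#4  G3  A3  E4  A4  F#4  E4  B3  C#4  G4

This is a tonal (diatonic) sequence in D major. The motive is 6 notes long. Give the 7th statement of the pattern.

G5 E5 D5 A4 B4 F#5

The 6-note cells begin on B3, D4, F#4, A4 — each up a 3rd from the last.
Continuing the starts: C#5 → E5 → G5.
So cell 7 is G5 E5 D5 A4 B4 F#5.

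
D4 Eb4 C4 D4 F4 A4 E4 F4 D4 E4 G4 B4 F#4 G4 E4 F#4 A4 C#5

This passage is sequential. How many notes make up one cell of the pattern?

18 notes total. Splitting into 3 groups of 6:
D4 Eb4 C4 D4 F4 A4 | E4 F4 D4 E4 G4 B4 | F#4 G4 E4 F#4 A4 C#5
That's a consistent up a 2nd shift per cell, and no other grouping gives one.

6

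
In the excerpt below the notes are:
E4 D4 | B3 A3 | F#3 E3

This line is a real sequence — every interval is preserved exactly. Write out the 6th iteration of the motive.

D#2 C#2

The 2-note cells begin on E4, B3, F#3 — each down a 4th from the last.
Extending down a 4th: C#3 → G#2 → D#2.
So cell 6 is D#2 C#2.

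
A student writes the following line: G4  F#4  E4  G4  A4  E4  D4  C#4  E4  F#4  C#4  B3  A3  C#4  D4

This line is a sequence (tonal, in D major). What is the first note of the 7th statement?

B2

Unit = 5 notes; the statements start on G4, E4, C#4, moving down a 3rd each time.
Extending the heads down a 3rd: A3 → F#3 → D3 → B2.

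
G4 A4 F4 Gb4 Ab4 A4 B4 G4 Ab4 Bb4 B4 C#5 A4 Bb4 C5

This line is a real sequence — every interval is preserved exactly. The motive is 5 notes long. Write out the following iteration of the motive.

Unit = 5 notes; the statements start on G4, A4, B4, moving up a 2nd each time.
So cell 4 is C#5 D#5 B4 C5 D5.

C#5 D#5 B4 C5 D5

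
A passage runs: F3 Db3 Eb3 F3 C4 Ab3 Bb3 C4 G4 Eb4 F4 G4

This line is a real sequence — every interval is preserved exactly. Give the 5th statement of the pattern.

A5 F5 G5 A5

Taking 4-note groups, the heads are F3, C4, G4: the pattern moves up a 5th.
Carrying on: D5 → A5.
So cell 5 is A5 F5 G5 A5.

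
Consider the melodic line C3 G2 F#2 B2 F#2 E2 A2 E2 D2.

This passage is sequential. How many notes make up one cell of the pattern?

9 notes total. Splitting into 3 groups of 3:
C3 G2 F#2 | B2 F#2 E2 | A2 E2 D2
Each cell is the previous one down a 2nd — so the unit is 3 notes.

3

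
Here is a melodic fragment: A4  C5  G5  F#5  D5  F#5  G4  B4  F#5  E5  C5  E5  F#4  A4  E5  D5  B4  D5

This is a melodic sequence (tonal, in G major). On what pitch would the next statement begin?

With a 6-note motive the entries are A4, G4, F#4, each down a 2nd from the previous.
The next head, down a 2nd from F#4, is E4.

E4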